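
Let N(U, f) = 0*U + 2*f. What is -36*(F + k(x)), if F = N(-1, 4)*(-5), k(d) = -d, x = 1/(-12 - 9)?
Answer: 10068/7 ≈ 1438.3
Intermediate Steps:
x = -1/21 (x = 1/(-21) = -1/21 ≈ -0.047619)
N(U, f) = 2*f (N(U, f) = 0 + 2*f = 2*f)
F = -40 (F = (2*4)*(-5) = 8*(-5) = -40)
-36*(F + k(x)) = -36*(-40 - 1*(-1/21)) = -36*(-40 + 1/21) = -36*(-839/21) = 10068/7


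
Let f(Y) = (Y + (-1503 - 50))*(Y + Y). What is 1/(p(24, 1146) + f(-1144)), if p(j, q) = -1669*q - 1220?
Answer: 1/4256842 ≈ 2.3492e-7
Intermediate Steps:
p(j, q) = -1220 - 1669*q
f(Y) = 2*Y*(-1553 + Y) (f(Y) = (Y - 1553)*(2*Y) = (-1553 + Y)*(2*Y) = 2*Y*(-1553 + Y))
1/(p(24, 1146) + f(-1144)) = 1/((-1220 - 1669*1146) + 2*(-1144)*(-1553 - 1144)) = 1/((-1220 - 1912674) + 2*(-1144)*(-2697)) = 1/(-1913894 + 6170736) = 1/4256842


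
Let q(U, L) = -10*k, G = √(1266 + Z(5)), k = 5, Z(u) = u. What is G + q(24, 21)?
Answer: -50 + √1271 ≈ -14.349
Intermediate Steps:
G = √1271 (G = √(1266 + 5) = √1271 ≈ 35.651)
q(U, L) = -50 (q(U, L) = -10*5 = -50)
G + q(24, 21) = √1271 - 50 = -50 + √1271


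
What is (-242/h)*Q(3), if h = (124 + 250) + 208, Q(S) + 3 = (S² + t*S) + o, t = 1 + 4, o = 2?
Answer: -2783/291 ≈ -9.5636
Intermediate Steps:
t = 5
Q(S) = -1 + S² + 5*S (Q(S) = -3 + ((S² + 5*S) + 2) = -3 + (2 + S² + 5*S) = -1 + S² + 5*S)
h = 582 (h = 374 + 208 = 582)
(-242/h)*Q(3) = (-242/582)*(-1 + 3² + 5*3) = (-242*1/582)*(-1 + 9 + 15) = -121/291*23 = -2783/291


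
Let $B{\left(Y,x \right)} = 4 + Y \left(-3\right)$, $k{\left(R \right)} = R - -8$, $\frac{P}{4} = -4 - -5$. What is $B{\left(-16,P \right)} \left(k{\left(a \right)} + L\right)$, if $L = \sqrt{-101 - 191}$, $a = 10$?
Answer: $936 + 104 i \sqrt{73} \approx 936.0 + 888.58 i$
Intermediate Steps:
$P = 4$ ($P = 4 \left(-4 - -5\right) = 4 \left(-4 + 5\right) = 4 \cdot 1 = 4$)
$k{\left(R \right)} = 8 + R$ ($k{\left(R \right)} = R + 8 = 8 + R$)
$B{\left(Y,x \right)} = 4 - 3 Y$
$L = 2 i \sqrt{73}$ ($L = \sqrt{-292} = 2 i \sqrt{73} \approx 17.088 i$)
$B{\left(-16,P \right)} \left(k{\left(a \right)} + L\right) = \left(4 - -48\right) \left(\left(8 + 10\right) + 2 i \sqrt{73}\right) = \left(4 + 48\right) \left(18 + 2 i \sqrt{73}\right) = 52 \left(18 + 2 i \sqrt{73}\right) = 936 + 104 i \sqrt{73}$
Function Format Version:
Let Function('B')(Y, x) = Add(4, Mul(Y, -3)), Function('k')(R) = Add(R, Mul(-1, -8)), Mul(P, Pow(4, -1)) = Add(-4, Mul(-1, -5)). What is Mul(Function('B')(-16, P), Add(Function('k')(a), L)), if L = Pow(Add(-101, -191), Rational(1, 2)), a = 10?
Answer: Add(936, Mul(104, I, Pow(73, Rational(1, 2)))) ≈ Add(936.00, Mul(888.58, I))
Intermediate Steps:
P = 4 (P = Mul(4, Add(-4, Mul(-1, -5))) = Mul(4, Add(-4, 5)) = Mul(4, 1) = 4)
Function('k')(R) = Add(8, R) (Function('k')(R) = Add(R, 8) = Add(8, R))
Function('B')(Y, x) = Add(4, Mul(-3, Y))
L = Mul(2, I, Pow(73, Rational(1, 2))) (L = Pow(-292, Rational(1, 2)) = Mul(2, I, Pow(73, Rational(1, 2))) ≈ Mul(17.088, I))
Mul(Function('B')(-16, P), Add(Function('k')(a), L)) = Mul(Add(4, Mul(-3, -16)), Add(Add(8, 10), Mul(2, I, Pow(73, Rational(1, 2))))) = Mul(Add(4, 48), Add(18, Mul(2, I, Pow(73, Rational(1, 2))))) = Mul(52, Add(18, Mul(2, I, Pow(73, Rational(1, 2))))) = Add(936, Mul(104, I, Pow(73, Rational(1, 2))))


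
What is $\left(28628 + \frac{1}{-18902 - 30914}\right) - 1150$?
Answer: $\frac{1368844047}{49816} \approx 27478.0$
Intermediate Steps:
$\left(28628 + \frac{1}{-18902 - 30914}\right) - 1150 = \left(28628 + \frac{1}{-49816}\right) - 1150 = \left(28628 - \frac{1}{49816}\right) - 1150 = \frac{1426132447}{49816} - 1150 = \frac{1368844047}{49816}$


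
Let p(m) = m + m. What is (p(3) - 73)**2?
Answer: 4489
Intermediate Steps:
p(m) = 2*m
(p(3) - 73)**2 = (2*3 - 73)**2 = (6 - 73)**2 = (-67)**2 = 4489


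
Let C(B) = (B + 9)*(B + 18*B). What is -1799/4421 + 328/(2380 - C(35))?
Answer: -6225901/14854560 ≈ -0.41912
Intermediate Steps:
C(B) = 19*B*(9 + B) (C(B) = (9 + B)*(19*B) = 19*B*(9 + B))
-1799/4421 + 328/(2380 - C(35)) = -1799/4421 + 328/(2380 - 19*35*(9 + 35)) = -1799*1/4421 + 328/(2380 - 19*35*44) = -1799/4421 + 328/(2380 - 1*29260) = -1799/4421 + 328/(2380 - 29260) = -1799/4421 + 328/(-26880) = -1799/4421 + 328*(-1/26880) = -1799/4421 - 41/3360 = -6225901/14854560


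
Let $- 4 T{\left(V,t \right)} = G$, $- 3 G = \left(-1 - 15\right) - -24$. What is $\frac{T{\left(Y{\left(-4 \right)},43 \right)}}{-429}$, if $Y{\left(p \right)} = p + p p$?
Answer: $- \frac{2}{1287} \approx -0.001554$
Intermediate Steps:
$Y{\left(p \right)} = p + p^{2}$
$G = - \frac{8}{3}$ ($G = - \frac{\left(-1 - 15\right) - -24}{3} = - \frac{\left(-1 - 15\right) + 24}{3} = - \frac{-16 + 24}{3} = \left(- \frac{1}{3}\right) 8 = - \frac{8}{3} \approx -2.6667$)
$T{\left(V,t \right)} = \frac{2}{3}$ ($T{\left(V,t \right)} = \left(- \frac{1}{4}\right) \left(- \frac{8}{3}\right) = \frac{2}{3}$)
$\frac{T{\left(Y{\left(-4 \right)},43 \right)}}{-429} = \frac{2}{3 \left(-429\right)} = \frac{2}{3} \left(- \frac{1}{429}\right) = - \frac{2}{1287}$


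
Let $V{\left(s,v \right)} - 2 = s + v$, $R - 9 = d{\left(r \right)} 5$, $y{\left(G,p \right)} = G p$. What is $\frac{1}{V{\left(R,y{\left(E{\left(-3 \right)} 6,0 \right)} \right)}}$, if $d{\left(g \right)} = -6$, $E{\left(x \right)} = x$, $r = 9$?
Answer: $- \frac{1}{19} \approx -0.052632$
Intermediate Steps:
$R = -21$ ($R = 9 - 30 = -21$)
$V{\left(s,v \right)} = 2 + s + v$ ($V{\left(s,v \right)} = 2 + \left(s + v\right) = 2 + s + v$)
$\frac{1}{V{\left(R,y{\left(E{\left(-3 \right)} 6,0 \right)} \right)}} = \frac{1}{2 - 21 + \left(-3\right) 6 \cdot 0} = \frac{1}{2 - 21 - 0} = \frac{1}{2 - 21 + 0} = \frac{1}{-19} = - \frac{1}{19}$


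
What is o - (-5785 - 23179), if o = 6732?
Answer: 35696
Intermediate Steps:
o - (-5785 - 23179) = 6732 - (-5785 - 23179) = 6732 - 1*(-28964) = 6732 + 28964 = 35696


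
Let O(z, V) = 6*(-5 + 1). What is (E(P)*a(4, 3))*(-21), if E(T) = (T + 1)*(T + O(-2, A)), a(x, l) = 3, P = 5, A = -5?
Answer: 7182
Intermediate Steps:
O(z, V) = -24 (O(z, V) = 6*(-4) = -24)
E(T) = (1 + T)*(-24 + T) (E(T) = (T + 1)*(T - 24) = (1 + T)*(-24 + T))
(E(P)*a(4, 3))*(-21) = ((-24 + 5**2 - 23*5)*3)*(-21) = ((-24 + 25 - 115)*3)*(-21) = -114*3*(-21) = -342*(-21) = 7182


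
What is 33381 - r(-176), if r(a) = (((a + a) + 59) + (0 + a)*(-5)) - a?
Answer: 32618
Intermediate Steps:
r(a) = 59 - 4*a (r(a) = ((2*a + 59) + a*(-5)) - a = ((59 + 2*a) - 5*a) - a = (59 - 3*a) - a = 59 - 4*a)
33381 - r(-176) = 33381 - (59 - 4*(-176)) = 33381 - (59 + 704) = 33381 - 1*763 = 33381 - 763 = 32618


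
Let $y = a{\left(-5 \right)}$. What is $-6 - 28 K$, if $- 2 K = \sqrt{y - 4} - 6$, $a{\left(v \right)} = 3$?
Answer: $-90 + 14 i \approx -90.0 + 14.0 i$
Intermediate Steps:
$y = 3$
$K = 3 - \frac{i}{2}$ ($K = - \frac{\sqrt{3 - 4} - 6}{2} = - \frac{\sqrt{-1} - 6}{2} = - \frac{i - 6}{2} = - \frac{-6 + i}{2} = 3 - \frac{i}{2} \approx 3.0 - 0.5 i$)
$-6 - 28 K = -6 - 28 \left(3 - \frac{i}{2}\right) = -6 - \left(84 - 14 i\right) = -90 + 14 i$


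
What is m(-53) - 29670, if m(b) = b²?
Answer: -26861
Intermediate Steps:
m(-53) - 29670 = (-53)² - 29670 = 2809 - 29670 = -26861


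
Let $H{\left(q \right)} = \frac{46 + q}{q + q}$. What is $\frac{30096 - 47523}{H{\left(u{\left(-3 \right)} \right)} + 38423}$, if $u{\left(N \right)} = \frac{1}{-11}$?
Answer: $- \frac{11618}{25447} \approx -0.45656$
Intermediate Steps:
$u{\left(N \right)} = - \frac{1}{11}$
$H{\left(q \right)} = \frac{46 + q}{2 q}$
$\frac{30096 - 47523}{H{\left(u{\left(-3 \right)} \right)} + 38423} = \frac{30096 - 47523}{\frac{46 - \frac{1}{11}}{2 \left(- \frac{1}{11}\right)} + 38423} = - \frac{17427}{\frac{1}{2} \left(-11\right) \frac{505}{11} + 38423} = - \frac{17427}{- \frac{505}{2} + 38423} = - \frac{17427}{\frac{76341}{2}} = \left(-17427\right) \frac{2}{76341} = - \frac{11618}{25447}$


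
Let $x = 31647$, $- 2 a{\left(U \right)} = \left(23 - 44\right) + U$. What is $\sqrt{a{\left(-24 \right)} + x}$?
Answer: $\frac{\sqrt{126678}}{2} \approx 177.96$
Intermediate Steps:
$a{\left(U \right)} = \frac{21}{2} - \frac{U}{2}$ ($a{\left(U \right)} = - \frac{\left(23 - 44\right) + U}{2} = - \frac{-21 + U}{2} = \frac{21}{2} - \frac{U}{2}$)
$\sqrt{a{\left(-24 \right)} + x} = \sqrt{\left(\frac{21}{2} - -12\right) + 31647} = \sqrt{\left(\frac{21}{2} + 12\right) + 31647} = \sqrt{\frac{45}{2} + 31647} = \sqrt{\frac{63339}{2}} = \frac{\sqrt{126678}}{2}$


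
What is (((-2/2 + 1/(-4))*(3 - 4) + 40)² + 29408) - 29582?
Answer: 24441/16 ≈ 1527.6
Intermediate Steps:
(((-2/2 + 1/(-4))*(3 - 4) + 40)² + 29408) - 29582 = (((-2*½ + 1*(-¼))*(-1) + 40)² + 29408) - 29582 = (((-1 - ¼)*(-1) + 40)² + 29408) - 29582 = ((-5/4*(-1) + 40)² + 29408) - 29582 = ((5/4 + 40)² + 29408) - 29582 = ((165/4)² + 29408) - 29582 = (27225/16 + 29408) - 29582 = 497753/16 - 29582 = 24441/16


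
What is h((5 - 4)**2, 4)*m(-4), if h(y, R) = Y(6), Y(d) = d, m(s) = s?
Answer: -24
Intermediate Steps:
h(y, R) = 6
h((5 - 4)**2, 4)*m(-4) = 6*(-4) = -24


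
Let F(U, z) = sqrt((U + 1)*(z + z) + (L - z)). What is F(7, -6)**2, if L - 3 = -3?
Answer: -90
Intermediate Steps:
L = 0 (L = 3 - 3 = 0)
F(U, z) = sqrt(-z + 2*z*(1 + U)) (F(U, z) = sqrt((U + 1)*(z + z) + (0 - z)) = sqrt((1 + U)*(2*z) - z) = sqrt(2*z*(1 + U) - z) = sqrt(-z + 2*z*(1 + U)))
F(7, -6)**2 = (sqrt(-6*(1 + 2*7)))**2 = (sqrt(-6*(1 + 14)))**2 = (sqrt(-6*15))**2 = (sqrt(-90))**2 = (3*I*sqrt(10))**2 = -90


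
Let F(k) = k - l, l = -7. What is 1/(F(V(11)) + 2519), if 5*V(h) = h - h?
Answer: 1/2526 ≈ 0.00039588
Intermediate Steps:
V(h) = 0 (V(h) = (h - h)/5 = (1/5)*0 = 0)
F(k) = 7 + k (F(k) = k - 1*(-7) = k + 7 = 7 + k)
1/(F(V(11)) + 2519) = 1/((7 + 0) + 2519) = 1/(7 + 2519) = 1/2526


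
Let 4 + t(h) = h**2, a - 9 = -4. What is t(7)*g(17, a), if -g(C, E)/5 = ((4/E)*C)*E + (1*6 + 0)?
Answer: -16650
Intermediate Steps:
a = 5 (a = 9 - 4 = 5)
t(h) = -4 + h**2
g(C, E) = -30 - 20*C (g(C, E) = -5*(((4/E)*C)*E + (1*6 + 0)) = -5*((4*C/E)*E + (6 + 0)) = -5*(4*C + 6) = -5*(6 + 4*C) = -30 - 20*C)
t(7)*g(17, a) = (-4 + 7**2)*(-30 - 20*17) = (-4 + 49)*(-30 - 340) = 45*(-370) = -16650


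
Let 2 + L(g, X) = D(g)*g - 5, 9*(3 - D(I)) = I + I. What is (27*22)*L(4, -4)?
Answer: 858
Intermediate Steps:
D(I) = 3 - 2*I/9 (D(I) = 3 - (I + I)/9 = 3 - 2*I/9)
L(g, X) = -7 + g*(3 - 2*g/9) (L(g, X) = -2 + ((3 - 2*g/9)*g - 5) = -2 + (g*(3 - 2*g/9) - 5) = -2 + (-5 + g*(3 - 2*g/9)) = -7 + g*(3 - 2*g/9))
(27*22)*L(4, -4) = (27*22)*(-7 - ⅑*4*(-27 + 2*4)) = 594*(-7 - ⅑*4*(-27 + 8)) = 594*(-7 - ⅑*4*(-19)) = 594*(-7 + 76/9) = 594*(13/9) = 858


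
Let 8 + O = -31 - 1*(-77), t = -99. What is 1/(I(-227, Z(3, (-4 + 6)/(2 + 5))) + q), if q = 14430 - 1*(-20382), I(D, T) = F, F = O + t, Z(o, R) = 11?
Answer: 1/34751 ≈ 2.8776e-5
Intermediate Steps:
O = 38 (O = -8 + (-31 - 1*(-77)) = -8 + (-31 + 77) = -8 + 46 = 38)
F = -61 (F = 38 - 99 = -61)
I(D, T) = -61
q = 34812 (q = 14430 + 20382 = 34812)
1/(I(-227, Z(3, (-4 + 6)/(2 + 5))) + q) = 1/(-61 + 34812) = 1/34751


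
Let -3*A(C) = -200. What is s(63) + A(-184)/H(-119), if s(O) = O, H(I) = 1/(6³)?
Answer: 14463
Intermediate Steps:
A(C) = 200/3 (A(C) = -⅓*(-200) = 200/3)
H(I) = 1/216
s(63) + A(-184)/H(-119) = 63 + 200/(3*(1/216)) = 63 + (200/3)*216 = 63 + 14400 = 14463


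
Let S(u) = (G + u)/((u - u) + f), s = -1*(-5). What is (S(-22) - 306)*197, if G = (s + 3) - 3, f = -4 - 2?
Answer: -358343/6 ≈ -59724.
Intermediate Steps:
s = 5
f = -6
G = 5 (G = (5 + 3) - 3 = 8 - 3 = 5)
S(u) = -⅚ - u/6 (S(u) = (5 + u)/((u - u) - 6) = (5 + u)/(0 - 6) = (5 + u)/(-6) = (5 + u)*(-⅙) = -⅚ - u/6)
(S(-22) - 306)*197 = ((-⅚ - ⅙*(-22)) - 306)*197 = ((-⅚ + 11/3) - 306)*197 = (17/6 - 306)*197 = -1819/6*197 = -358343/6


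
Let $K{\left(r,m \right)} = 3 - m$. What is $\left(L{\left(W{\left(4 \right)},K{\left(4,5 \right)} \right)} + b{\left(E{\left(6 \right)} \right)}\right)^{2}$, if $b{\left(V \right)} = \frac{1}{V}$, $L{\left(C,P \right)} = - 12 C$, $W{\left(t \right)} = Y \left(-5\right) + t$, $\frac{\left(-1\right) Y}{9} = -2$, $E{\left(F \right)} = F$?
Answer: $\frac{38353249}{36} \approx 1.0654 \cdot 10^{6}$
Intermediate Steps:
$Y = 18$ ($Y = \left(-9\right) \left(-2\right) = 18$)
$W{\left(t \right)} = -90 + t$ ($W{\left(t \right)} = 18 \left(-5\right) + t = -90 + t$)
$\left(L{\left(W{\left(4 \right)},K{\left(4,5 \right)} \right)} + b{\left(E{\left(6 \right)} \right)}\right)^{2} = \left(- 12 \left(-90 + 4\right) + \frac{1}{6}\right)^{2} = \left(\left(-12\right) \left(-86\right) + \frac{1}{6}\right)^{2} = \left(1032 + \frac{1}{6}\right)^{2} = \left(\frac{6193}{6}\right)^{2} = \frac{38353249}{36}$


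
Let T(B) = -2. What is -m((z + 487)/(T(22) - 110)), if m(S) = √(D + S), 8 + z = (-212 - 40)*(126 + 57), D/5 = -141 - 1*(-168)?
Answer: -√425299/28 ≈ -23.291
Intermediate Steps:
D = 135 (D = 5*(-141 - 1*(-168)) = 5*(-141 + 168) = 5*27 = 135)
z = -46124 (z = -8 + (-212 - 40)*(126 + 57) = -8 - 252*183 = -8 - 46116 = -46124)
m(S) = √(135 + S)
-m((z + 487)/(T(22) - 110)) = -√(135 + (-46124 + 487)/(-2 - 110)) = -√(135 - 45637/(-112)) = -√(135 - 45637*(-1/112)) = -√(135 + 45637/112) = -√(60757/112) = -√425299/28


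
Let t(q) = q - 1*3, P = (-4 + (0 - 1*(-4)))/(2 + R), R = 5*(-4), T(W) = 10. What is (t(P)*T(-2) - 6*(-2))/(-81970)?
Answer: 9/40985 ≈ 0.00021959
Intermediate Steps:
R = -20
P = 0 (P = (-4 + (0 - 1*(-4)))/(2 - 20) = (-4 + (0 + 4))/(-18) = (-4 + 4)*(-1/18) = 0*(-1/18) = 0)
t(q) = -3 + q (t(q) = q - 3 = -3 + q)
(t(P)*T(-2) - 6*(-2))/(-81970) = ((-3 + 0)*10 - 6*(-2))/(-81970) = (-3*10 + 12)*(-1/81970) = (-30 + 12)*(-1/81970) = -18*(-1/81970) = 9/40985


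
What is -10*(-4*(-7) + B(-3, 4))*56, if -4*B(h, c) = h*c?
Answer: -17360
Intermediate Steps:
B(h, c) = -c*h/4 (B(h, c) = -h*c/4 = -c*h/4)
-10*(-4*(-7) + B(-3, 4))*56 = -10*(-4*(-7) - ¼*4*(-3))*56 = -10*(28 + 3)*56 = -10*31*56 = -310*56 = -17360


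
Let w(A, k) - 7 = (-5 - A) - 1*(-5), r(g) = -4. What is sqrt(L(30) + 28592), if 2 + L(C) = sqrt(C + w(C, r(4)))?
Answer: sqrt(28590 + sqrt(7)) ≈ 169.09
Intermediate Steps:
w(A, k) = 7 - A (w(A, k) = 7 + ((-5 - A) - 1*(-5)) = 7 + ((-5 - A) + 5) = 7 - A)
L(C) = -2 + sqrt(7) (L(C) = -2 + sqrt(C + (7 - C)) = -2 + sqrt(7))
sqrt(L(30) + 28592) = sqrt((-2 + sqrt(7)) + 28592) = sqrt(28590 + sqrt(7))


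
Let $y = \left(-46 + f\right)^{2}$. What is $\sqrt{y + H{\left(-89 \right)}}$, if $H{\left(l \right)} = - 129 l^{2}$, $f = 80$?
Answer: $i \sqrt{1020653} \approx 1010.3 i$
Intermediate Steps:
$y = 1156$ ($y = \left(-46 + 80\right)^{2} = 34^{2} = 1156$)
$\sqrt{y + H{\left(-89 \right)}} = \sqrt{1156 - 129 \left(-89\right)^{2}} = \sqrt{1156 - 1021809} = \sqrt{-1020653} = i \sqrt{1020653}$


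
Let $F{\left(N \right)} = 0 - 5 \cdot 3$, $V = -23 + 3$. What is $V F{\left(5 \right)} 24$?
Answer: $7200$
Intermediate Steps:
$V = -20$
$F{\left(N \right)} = -15$ ($F{\left(N \right)} = 0 - 15 = -15$)
$V F{\left(5 \right)} 24 = \left(-20\right) \left(-15\right) 24 = 300 \cdot 24 = 7200$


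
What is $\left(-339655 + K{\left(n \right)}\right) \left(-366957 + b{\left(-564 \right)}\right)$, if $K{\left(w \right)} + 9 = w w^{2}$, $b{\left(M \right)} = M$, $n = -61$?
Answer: $208253937045$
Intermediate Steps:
$K{\left(w \right)} = -9 + w^{3}$ ($K{\left(w \right)} = -9 + w w^{2} = -9 + w^{3}$)
$\left(-339655 + K{\left(n \right)}\right) \left(-366957 + b{\left(-564 \right)}\right) = \left(-339655 + \left(-9 + \left(-61\right)^{3}\right)\right) \left(-366957 - 564\right) = \left(-339655 - 226990\right) \left(-367521\right) = \left(-566645\right) \left(-367521\right) = 208253937045$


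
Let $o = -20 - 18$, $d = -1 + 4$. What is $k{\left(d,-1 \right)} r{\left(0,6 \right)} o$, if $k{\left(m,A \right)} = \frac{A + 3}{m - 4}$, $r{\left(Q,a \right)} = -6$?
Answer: $-456$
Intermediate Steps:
$d = 3$
$k{\left(m,A \right)} = \frac{3 + A}{-4 + m}$
$o = -38$ ($o = -20 - 18 = -38$)
$k{\left(d,-1 \right)} r{\left(0,6 \right)} o = \frac{3 - 1}{-4 + 3} \left(-6\right) \left(-38\right) = \frac{1}{-1} \cdot 2 \left(-6\right) \left(-38\right) = \left(-1\right) 2 \left(-6\right) \left(-38\right) = \left(-2\right) \left(-6\right) \left(-38\right) = 12 \left(-38\right) = -456$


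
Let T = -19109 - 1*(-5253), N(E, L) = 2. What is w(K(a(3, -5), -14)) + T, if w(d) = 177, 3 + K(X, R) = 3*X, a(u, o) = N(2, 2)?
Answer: -13679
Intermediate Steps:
a(u, o) = 2
K(X, R) = -3 + 3*X
T = -13856 (T = -19109 + 5253 = -13856)
w(K(a(3, -5), -14)) + T = 177 - 13856 = -13679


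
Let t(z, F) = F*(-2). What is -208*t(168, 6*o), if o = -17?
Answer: -42432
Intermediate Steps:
t(z, F) = -2*F
-208*t(168, 6*o) = -(-416)*6*(-17) = -(-416)*(-102) = -208*204 = -42432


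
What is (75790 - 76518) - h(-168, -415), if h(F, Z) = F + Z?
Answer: -145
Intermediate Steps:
(75790 - 76518) - h(-168, -415) = (75790 - 76518) - (-168 - 415) = -728 - 1*(-583) = -728 + 583 = -145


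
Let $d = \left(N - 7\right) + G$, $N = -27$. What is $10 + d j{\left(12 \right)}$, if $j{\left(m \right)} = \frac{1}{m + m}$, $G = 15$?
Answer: $\frac{221}{24} \approx 9.2083$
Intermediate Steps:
$j{\left(m \right)} = \frac{1}{2 m}$
$d = -19$ ($d = \left(-27 - 7\right) + 15 = -34 + 15 = -19$)
$10 + d j{\left(12 \right)} = 10 - 19 \frac{1}{2 \cdot 12} = 10 - 19 \cdot \frac{1}{2} \cdot \frac{1}{12} = 10 - \frac{19}{24} = \frac{221}{24}$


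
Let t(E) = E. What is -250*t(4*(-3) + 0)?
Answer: 3000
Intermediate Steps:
-250*t(4*(-3) + 0) = -250*(4*(-3) + 0) = -250*(-12 + 0) = -250*(-12) = 3000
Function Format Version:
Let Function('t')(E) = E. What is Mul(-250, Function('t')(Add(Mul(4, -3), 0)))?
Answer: 3000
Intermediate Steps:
Mul(-250, Function('t')(Add(Mul(4, -3), 0))) = Mul(-250, Add(Mul(4, -3), 0)) = Mul(-250, Add(-12, 0)) = Mul(-250, -12) = 3000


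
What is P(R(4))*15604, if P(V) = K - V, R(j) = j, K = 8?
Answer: 62416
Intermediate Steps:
P(V) = 8 - V
P(R(4))*15604 = (8 - 1*4)*15604 = (8 - 4)*15604 = 4*15604 = 62416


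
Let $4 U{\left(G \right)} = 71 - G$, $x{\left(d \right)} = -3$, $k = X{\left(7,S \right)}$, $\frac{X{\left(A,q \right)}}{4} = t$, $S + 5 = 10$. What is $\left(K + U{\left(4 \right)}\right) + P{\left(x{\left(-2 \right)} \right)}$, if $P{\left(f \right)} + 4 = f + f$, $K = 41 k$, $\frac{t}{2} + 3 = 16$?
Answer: $\frac{17083}{4} \approx 4270.8$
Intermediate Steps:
$S = 5$ ($S = -5 + 10 = 5$)
$t = 26$ ($t = -6 + 2 \cdot 16 = -6 + 32 = 26$)
$X{\left(A,q \right)} = 104$ ($X{\left(A,q \right)} = 4 \cdot 26 = 104$)
$k = 104$
$K = 4264$ ($K = 41 \cdot 104 = 4264$)
$U{\left(G \right)} = \frac{71}{4} - \frac{G}{4}$ ($U{\left(G \right)} = \frac{71 - G}{4} = \frac{71}{4} - \frac{G}{4}$)
$P{\left(f \right)} = -4 + 2 f$ ($P{\left(f \right)} = -4 + \left(f + f\right) = -4 + 2 f$)
$\left(K + U{\left(4 \right)}\right) + P{\left(x{\left(-2 \right)} \right)} = \left(4264 + \left(\frac{71}{4} - 1\right)\right) + \left(-4 + 2 \left(-3\right)\right) = \left(4264 + \left(\frac{71}{4} - 1\right)\right) - 10 = \left(4264 + \frac{67}{4}\right) - 10 = \frac{17123}{4} - 10 = \frac{17083}{4}$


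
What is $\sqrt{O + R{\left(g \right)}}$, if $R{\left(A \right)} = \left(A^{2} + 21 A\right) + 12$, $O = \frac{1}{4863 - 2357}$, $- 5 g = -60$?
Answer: $\frac{\sqrt{2562257194}}{2506} \approx 20.199$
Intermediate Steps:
$g = 12$ ($g = \left(- \frac{1}{5}\right) \left(-60\right) = 12$)
$O = \frac{1}{2506} \approx 0.00039904$
$R{\left(A \right)} = 12 + A^{2} + 21 A$
$\sqrt{O + R{\left(g \right)}} = \sqrt{\frac{1}{2506} + \left(12 + 12^{2} + 21 \cdot 12\right)} = \sqrt{\frac{1}{2506} + \left(12 + 144 + 252\right)} = \sqrt{\frac{1}{2506} + 408} = \sqrt{\frac{1022449}{2506}} = \frac{\sqrt{2562257194}}{2506}$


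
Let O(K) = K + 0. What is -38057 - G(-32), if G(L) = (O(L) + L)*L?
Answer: -40105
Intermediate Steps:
O(K) = K
G(L) = 2*L² (G(L) = (L + L)*L = (2*L)*L = 2*L²)
-38057 - G(-32) = -38057 - 2*(-32)² = -38057 - 2*1024 = -38057 - 1*2048 = -38057 - 2048 = -40105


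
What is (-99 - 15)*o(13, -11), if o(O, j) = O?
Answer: -1482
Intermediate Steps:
(-99 - 15)*o(13, -11) = (-99 - 15)*13 = -114*13 = -1482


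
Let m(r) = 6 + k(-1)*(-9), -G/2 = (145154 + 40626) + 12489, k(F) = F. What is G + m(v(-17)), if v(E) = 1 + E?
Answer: -396523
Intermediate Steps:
G = -396538 (G = -2*((145154 + 40626) + 12489) = -2*(185780 + 12489) = -2*198269 = -396538)
m(r) = 15 (m(r) = 6 - 1*(-9) = 6 + 9 = 15)
G + m(v(-17)) = -396538 + 15 = -396523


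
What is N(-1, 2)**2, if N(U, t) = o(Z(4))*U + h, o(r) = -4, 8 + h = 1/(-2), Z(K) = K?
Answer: 81/4 ≈ 20.250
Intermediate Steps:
h = -17/2 (h = -8 + 1/(-2) = -8 - 1/2 = -17/2 ≈ -8.5000)
N(U, t) = -17/2 - 4*U (N(U, t) = -4*U - 17/2 = -17/2 - 4*U)
N(-1, 2)**2 = (-17/2 - 4*(-1))**2 = (-17/2 + 4)**2 = (-9/2)**2 = 81/4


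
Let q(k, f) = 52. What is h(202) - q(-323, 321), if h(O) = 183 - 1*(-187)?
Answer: 318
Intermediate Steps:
h(O) = 370 (h(O) = 183 + 187 = 370)
h(202) - q(-323, 321) = 370 - 1*52 = 370 - 52 = 318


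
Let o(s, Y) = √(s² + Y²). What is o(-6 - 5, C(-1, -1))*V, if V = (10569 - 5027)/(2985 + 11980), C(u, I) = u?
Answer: 5542*√122/14965 ≈ 4.0904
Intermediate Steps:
o(s, Y) = √(Y² + s²)
V = 5542/14965 ≈ 0.37033
o(-6 - 5, C(-1, -1))*V = √((-1)² + (-6 - 5)²)*(5542/14965) = √(1 + (-11)²)*(5542/14965) = √(1 + 121)*(5542/14965) = √122*(5542/14965) = 5542*√122/14965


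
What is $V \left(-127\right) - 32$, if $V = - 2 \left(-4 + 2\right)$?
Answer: $-540$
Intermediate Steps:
$V = 4$ ($V = \left(-2\right) \left(-2\right) = 4$)
$V \left(-127\right) - 32 = 4 \left(-127\right) - 32 = -508 - 32 = -540$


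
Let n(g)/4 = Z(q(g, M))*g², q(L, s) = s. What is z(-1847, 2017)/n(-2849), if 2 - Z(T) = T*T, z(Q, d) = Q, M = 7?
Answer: 1847/1525958588 ≈ 1.2104e-6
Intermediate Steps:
Z(T) = 2 - T² (Z(T) = 2 - T*T = 2 - T²)
n(g) = -188*g² (n(g) = 4*((2 - 1*7²)*g²) = 4*((2 - 1*49)*g²) = 4*((2 - 49)*g²) = 4*(-47*g²) = -188*g²)
z(-1847, 2017)/n(-2849) = -1847/((-188*(-2849)²)) = -1847/((-188*8116801)) = -1847/(-1525958588) = -1847*(-1/1525958588) = 1847/1525958588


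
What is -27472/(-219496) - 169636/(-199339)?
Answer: 5338833058/5469264143 ≈ 0.97615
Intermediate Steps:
-27472/(-219496) - 169636/(-199339) = -27472*(-1/219496) - 169636*(-1/199339) = 3434/27437 + 169636/199339 = 5338833058/5469264143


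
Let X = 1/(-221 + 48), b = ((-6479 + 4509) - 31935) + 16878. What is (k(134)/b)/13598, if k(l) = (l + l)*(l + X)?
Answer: -3106254/20027617129 ≈ -0.00015510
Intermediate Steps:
b = -17027 (b = (-1970 - 31935) + 16878 = -33905 + 16878 = -17027)
X = -1/173 (X = 1/(-173) = -1/173 ≈ -0.0057803)
k(l) = 2*l*(-1/173 + l) (k(l) = (l + l)*(l - 1/173) = (2*l)*(-1/173 + l) = 2*l*(-1/173 + l))
(k(134)/b)/13598 = (((2/173)*134*(-1 + 173*134))/(-17027))/13598 = (((2/173)*134*(-1 + 23182))*(-1/17027))*(1/13598) = (((2/173)*134*23181)*(-1/17027))*(1/13598) = ((6212508/173)*(-1/17027))*(1/13598) = -6212508/2945671*1/13598 = -3106254/20027617129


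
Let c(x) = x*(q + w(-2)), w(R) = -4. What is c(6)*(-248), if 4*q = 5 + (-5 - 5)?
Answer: 7812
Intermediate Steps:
q = -5/4 (q = (5 + (-5 - 5))/4 = (5 - 10)/4 = (¼)*(-5) = -5/4 ≈ -1.2500)
c(x) = -21*x/4 (c(x) = x*(-5/4 - 4) = x*(-21/4) = -21*x/4)
c(6)*(-248) = -21/4*6*(-248) = -63/2*(-248) = 7812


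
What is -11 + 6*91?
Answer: 535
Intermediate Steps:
-11 + 6*91 = -11 + 546 = 535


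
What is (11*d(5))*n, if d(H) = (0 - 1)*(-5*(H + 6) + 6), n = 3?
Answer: 1617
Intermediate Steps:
d(H) = 24 + 5*H (d(H) = -(-5*(6 + H) + 6) = -((-30 - 5*H) + 6) = -(-24 - 5*H) = 24 + 5*H)
(11*d(5))*n = (11*(24 + 5*5))*3 = (11*(24 + 25))*3 = (11*49)*3 = 539*3 = 1617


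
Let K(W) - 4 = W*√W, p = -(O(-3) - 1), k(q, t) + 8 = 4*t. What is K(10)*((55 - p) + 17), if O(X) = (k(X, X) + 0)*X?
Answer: 524 + 1310*√10 ≈ 4666.6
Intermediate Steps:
k(q, t) = -8 + 4*t
O(X) = X*(-8 + 4*X) (O(X) = ((-8 + 4*X) + 0)*X = (-8 + 4*X)*X = X*(-8 + 4*X))
p = -59 (p = -(4*(-3)*(-2 - 3) - 1) = -(4*(-3)*(-5) - 1) = -(60 - 1) = -1*59 = -59)
K(W) = 4 + W^(3/2) (K(W) = 4 + W*√W = 4 + W^(3/2))
K(10)*((55 - p) + 17) = (4 + 10^(3/2))*((55 - 1*(-59)) + 17) = (4 + 10*√10)*((55 + 59) + 17) = (4 + 10*√10)*(114 + 17) = (4 + 10*√10)*131 = 524 + 1310*√10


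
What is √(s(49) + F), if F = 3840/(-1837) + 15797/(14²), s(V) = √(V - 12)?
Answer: √(51925466813 + 661415524*√37)/25718 ≈ 9.1973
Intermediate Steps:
s(V) = √(-12 + V)
F = 28266449/360052 (F = 3840*(-1/1837) + 15797/196 = -3840/1837 + 15797*(1/196) = -3840/1837 + 15797/196 = 28266449/360052 ≈ 78.507)
√(s(49) + F) = √(√(-12 + 49) + 28266449/360052) = √(√37 + 28266449/360052) = √(28266449/360052 + √37)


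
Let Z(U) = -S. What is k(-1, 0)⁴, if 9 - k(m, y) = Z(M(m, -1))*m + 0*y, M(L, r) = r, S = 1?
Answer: 4096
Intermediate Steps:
Z(U) = -1 (Z(U) = -1*1 = -1)
k(m, y) = 9 + m (k(m, y) = 9 - (-m + 0*y) = 9 - (-m + 0) = 9 - (-1)*m = 9 + m)
k(-1, 0)⁴ = (9 - 1)⁴ = 8⁴ = 4096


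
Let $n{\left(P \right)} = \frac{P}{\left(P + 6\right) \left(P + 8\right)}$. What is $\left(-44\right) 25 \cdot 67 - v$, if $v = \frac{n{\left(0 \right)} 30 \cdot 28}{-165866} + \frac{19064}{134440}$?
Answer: $- \frac{1238530883}{16805} \approx -73700.0$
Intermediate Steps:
$n{\left(P \right)} = \frac{P}{\left(6 + P\right) \left(8 + P\right)}$
$v = \frac{2383}{16805}$ ($v = \frac{\frac{0}{48 + 0^{2} + 14 \cdot 0} \cdot 30 \cdot 28}{-165866} + \frac{19064}{134440} = \frac{0}{48 + 0 + 0} \cdot 30 \cdot 28 \left(- \frac{1}{165866}\right) + 19064 \cdot \frac{1}{134440} = \frac{0}{48} \cdot 30 \cdot 28 \left(- \frac{1}{165866}\right) + \frac{2383}{16805} = 0 \cdot \frac{1}{48} \cdot 30 \cdot 28 \left(- \frac{1}{165866}\right) + \frac{2383}{16805} = 0 \cdot 30 \cdot 28 \left(- \frac{1}{165866}\right) + \frac{2383}{16805} = 0 \cdot 28 \left(- \frac{1}{165866}\right) + \frac{2383}{16805} = 0 \left(- \frac{1}{165866}\right) + \frac{2383}{16805} = 0 + \frac{2383}{16805} = \frac{2383}{16805} \approx 0.1418$)
$\left(-44\right) 25 \cdot 67 - v = \left(-44\right) 25 \cdot 67 - \frac{2383}{16805} = \left(-1100\right) 67 - \frac{2383}{16805} = -73700 - \frac{2383}{16805} = - \frac{1238530883}{16805}$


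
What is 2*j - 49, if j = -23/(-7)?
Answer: -297/7 ≈ -42.429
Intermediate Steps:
j = 23/7 (j = -23*(-⅐) = 23/7 ≈ 3.2857)
2*j - 49 = 2*(23/7) - 49 = 46/7 - 49 = -297/7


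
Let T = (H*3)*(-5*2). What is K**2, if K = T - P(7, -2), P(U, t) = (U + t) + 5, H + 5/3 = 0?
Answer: 1600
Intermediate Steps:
H = -5/3 (H = -5/3 + 0 = -5/3 ≈ -1.6667)
T = 50 (T = (-5/3*3)*(-5*2) = -5*(-10) = 50)
P(U, t) = 5 + U + t
K = 40 (K = 50 - (5 + 7 - 2) = 50 - 1*10 = 50 - 10 = 40)
K**2 = 40**2 = 1600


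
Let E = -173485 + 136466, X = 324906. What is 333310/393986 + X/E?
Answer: -57834806213/7292483867 ≈ -7.9307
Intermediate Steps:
E = -37019
333310/393986 + X/E = 333310/393986 + 324906/(-37019) = 333310*(1/393986) + 324906*(-1/37019) = 166655/196993 - 324906/37019 = -57834806213/7292483867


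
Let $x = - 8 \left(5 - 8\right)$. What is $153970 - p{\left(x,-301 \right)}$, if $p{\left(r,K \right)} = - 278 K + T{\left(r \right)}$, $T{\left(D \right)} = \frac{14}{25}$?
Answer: $\frac{1757286}{25} \approx 70292.0$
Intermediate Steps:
$x = 24$ ($x = \left(-8\right) \left(-3\right) = 24$)
$T{\left(D \right)} = \frac{14}{25}$ ($T{\left(D \right)} = 14 \cdot \frac{1}{25} = \frac{14}{25}$)
$p{\left(r,K \right)} = \frac{14}{25} - 278 K$ ($p{\left(r,K \right)} = - 278 K + \frac{14}{25} = \frac{14}{25} - 278 K$)
$153970 - p{\left(x,-301 \right)} = 153970 - \left(\frac{14}{25} - -83678\right) = 153970 - \left(\frac{14}{25} + 83678\right) = 153970 - \frac{2091964}{25} = \frac{1757286}{25}$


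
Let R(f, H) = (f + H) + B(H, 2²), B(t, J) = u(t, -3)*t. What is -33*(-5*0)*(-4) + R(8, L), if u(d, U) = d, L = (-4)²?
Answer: 280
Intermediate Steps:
L = 16
B(t, J) = t² (B(t, J) = t*t = t²)
R(f, H) = H + f + H² (R(f, H) = (f + H) + H² = (H + f) + H² = H + f + H²)
-33*(-5*0)*(-4) + R(8, L) = -33*(-5*0)*(-4) + (16 + 8 + 16²) = -0*(-4) + (16 + 8 + 256) = -33*0 + 280 = 0 + 280 = 280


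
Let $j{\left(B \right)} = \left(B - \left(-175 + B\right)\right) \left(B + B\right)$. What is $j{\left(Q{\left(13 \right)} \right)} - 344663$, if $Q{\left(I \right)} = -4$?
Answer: $-346063$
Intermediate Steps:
$j{\left(B \right)} = 350 B$ ($j{\left(B \right)} = 175 \cdot 2 B = 350 B$)
$j{\left(Q{\left(13 \right)} \right)} - 344663 = 350 \left(-4\right) - 344663 = -1400 - 344663 = -346063$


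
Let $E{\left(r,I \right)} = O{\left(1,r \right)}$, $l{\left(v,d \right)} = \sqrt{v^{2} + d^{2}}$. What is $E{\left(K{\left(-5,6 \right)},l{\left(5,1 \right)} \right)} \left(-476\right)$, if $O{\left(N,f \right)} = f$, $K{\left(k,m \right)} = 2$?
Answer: $-952$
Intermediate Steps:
$l{\left(v,d \right)} = \sqrt{d^{2} + v^{2}}$
$E{\left(r,I \right)} = r$
$E{\left(K{\left(-5,6 \right)},l{\left(5,1 \right)} \right)} \left(-476\right) = 2 \left(-476\right) = -952$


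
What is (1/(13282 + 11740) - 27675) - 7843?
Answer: -888731395/25022 ≈ -35518.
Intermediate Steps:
(1/(13282 + 11740) - 27675) - 7843 = (1/25022 - 27675) - 7843 = -692483849/25022 - 7843 = -888731395/25022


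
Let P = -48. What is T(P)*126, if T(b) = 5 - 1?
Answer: 504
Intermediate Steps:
T(b) = 4
T(P)*126 = 4*126 = 504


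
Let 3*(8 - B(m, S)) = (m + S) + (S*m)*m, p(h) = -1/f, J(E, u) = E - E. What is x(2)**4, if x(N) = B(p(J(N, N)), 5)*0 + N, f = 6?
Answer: 16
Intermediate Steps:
J(E, u) = 0
p(h) = -1/6
B(m, S) = 8 - S/3 - m/3 - S*m**2/3 (B(m, S) = 8 - ((m + S) + (S*m)*m)/3 = 8 - ((S + m) + S*m**2)/3 = 8 - (S + m + S*m**2)/3 = 8 + (-S/3 - m/3 - S*m**2/3) = 8 - S/3 - m/3 - S*m**2/3)
x(N) = N (x(N) = (8 - 1/3*5 - 1/3*(-1/6) - 1/3*5*(-1/6)**2)*0 + N = (8 - 5/3 + 1/18 - 1/3*5*1/36)*0 + N = (8 - 5/3 + 1/18 - 5/108)*0 + N = (685/108)*0 + N = 0 + N = N)
x(2)**4 = 2**4 = 16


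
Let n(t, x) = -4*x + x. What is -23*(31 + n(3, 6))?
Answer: -299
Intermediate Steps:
n(t, x) = -3*x
-23*(31 + n(3, 6)) = -23*(31 - 3*6) = -23*(31 - 18) = -23*13 = -299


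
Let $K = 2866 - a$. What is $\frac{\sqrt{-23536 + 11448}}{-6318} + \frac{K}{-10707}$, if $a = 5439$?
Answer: $\frac{31}{129} - \frac{i \sqrt{3022}}{3159} \approx 0.24031 - 0.017402 i$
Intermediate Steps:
$K = -2573$ ($K = 2866 - 5439 = -2573$)
$\frac{\sqrt{-23536 + 11448}}{-6318} + \frac{K}{-10707} = \frac{\sqrt{-23536 + 11448}}{-6318} - \frac{2573}{-10707} = \sqrt{-12088} \left(- \frac{1}{6318}\right) - - \frac{31}{129} = 2 i \sqrt{3022} \left(- \frac{1}{6318}\right) + \frac{31}{129} = - \frac{i \sqrt{3022}}{3159} + \frac{31}{129} = \frac{31}{129} - \frac{i \sqrt{3022}}{3159}$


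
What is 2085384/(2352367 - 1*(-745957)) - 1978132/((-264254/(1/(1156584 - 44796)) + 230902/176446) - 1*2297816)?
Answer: 13513229753975002890214/20076851669057297954953 ≈ 0.67307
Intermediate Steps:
2085384/(2352367 - 1*(-745957)) - 1978132/((-264254/(1/(1156584 - 44796)) + 230902/176446) - 1*2297816) = 2085384/(2352367 + 745957) - 1978132/((-264254/(1/1111788) + 230902*(1/176446)) - 2297816) = 2085384/3098324 - 1978132/((-264254/1/1111788 + 115451/88223) - 2297816) = 2085384*(1/3098324) - 1978132/((-264254*1111788 + 115451/88223) - 2297816) = 521346/774581 - 1978132/((-293794426152 + 115451/88223) - 2297816) = 521346/774581 - 1978132/(-25919425658292445/88223 - 2297816) = 521346/774581 - 1978132/(-25919628378513413/88223) = 521346/774581 - 1978132*(-88223/25919628378513413) = 521346/774581 + 174516739436/25919628378513413 = 13513229753975002890214/20076851669057297954953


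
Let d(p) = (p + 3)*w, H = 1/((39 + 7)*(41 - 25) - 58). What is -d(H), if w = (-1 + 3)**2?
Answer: -4070/339 ≈ -12.006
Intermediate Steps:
w = 4 (w = 2**2 = 4)
H = 1/678 (H = 1/(46*16 - 58) = 1/(736 - 58) = 1/678 ≈ 0.0014749)
d(p) = 12 + 4*p (d(p) = (p + 3)*4 = (3 + p)*4 = 12 + 4*p)
-d(H) = -(12 + 4*(1/678)) = -(12 + 2/339) = -1*4070/339 = -4070/339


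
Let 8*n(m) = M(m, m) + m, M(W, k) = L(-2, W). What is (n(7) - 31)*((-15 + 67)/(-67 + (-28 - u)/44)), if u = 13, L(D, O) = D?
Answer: 69498/2989 ≈ 23.251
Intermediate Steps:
M(W, k) = -2
n(m) = -1/4 + m/8 (n(m) = (-2 + m)/8 = -1/4 + m/8)
(n(7) - 31)*((-15 + 67)/(-67 + (-28 - u)/44)) = ((-1/4 + (1/8)*7) - 31)*((-15 + 67)/(-67 + (-28 - 1*13)/44)) = ((-1/4 + 7/8) - 31)*(52/(-67 + (-28 - 13)*(1/44))) = (5/8 - 31)*(52/(-67 - 41*1/44)) = -3159/(2*(-67 - 41/44)) = -3159/(2*(-2989/44)) = -3159*(-44)/(2*2989) = -243/8*(-2288/2989) = 69498/2989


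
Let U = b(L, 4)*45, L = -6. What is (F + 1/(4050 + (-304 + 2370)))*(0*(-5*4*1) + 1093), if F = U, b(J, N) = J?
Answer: -1804891667/6116 ≈ -2.9511e+5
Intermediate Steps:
U = -270 (U = -6*45 = -270)
F = -270
(F + 1/(4050 + (-304 + 2370)))*(0*(-5*4*1) + 1093) = (-270 + 1/(4050 + (-304 + 2370)))*(0*(-5*4*1) + 1093) = (-270 + 1/(4050 + 2066))*(0*(-20*1) + 1093) = (-270 + 1/6116)*(0*(-20) + 1093) = (-270 + 1/6116)*(0 + 1093) = -1651319/6116*1093 = -1804891667/6116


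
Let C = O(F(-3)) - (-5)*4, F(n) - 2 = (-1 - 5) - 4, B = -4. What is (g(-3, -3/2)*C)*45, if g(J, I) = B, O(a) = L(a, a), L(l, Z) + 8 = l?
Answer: -720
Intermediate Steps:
L(l, Z) = -8 + l
F(n) = -8 (F(n) = 2 + ((-1 - 5) - 4) = 2 + (-6 - 4) = 2 - 10 = -8)
O(a) = -8 + a
g(J, I) = -4
C = 4 (C = (-8 - 8) - (-5)*4 = -16 - 1*(-20) = -16 + 20 = 4)
(g(-3, -3/2)*C)*45 = -4*4*45 = -16*45 = -720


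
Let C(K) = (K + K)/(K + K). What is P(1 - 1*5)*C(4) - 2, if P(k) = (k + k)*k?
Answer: 30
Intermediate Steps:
C(K) = 1 (C(K) = (2*K)/((2*K)) = (2*K)*(1/(2*K)) = 1)
P(k) = 2*k² (P(k) = (2*k)*k = 2*k²)
P(1 - 1*5)*C(4) - 2 = (2*(1 - 1*5)²)*1 - 2 = (2*(1 - 5)²)*1 - 2 = (2*(-4)²)*1 - 2 = (2*16)*1 - 2 = 32*1 - 2 = 32 - 2 = 30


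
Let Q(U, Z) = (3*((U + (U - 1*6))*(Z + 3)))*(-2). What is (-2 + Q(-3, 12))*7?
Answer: 7546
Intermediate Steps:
Q(U, Z) = -6*(-6 + 2*U)*(3 + Z) (Q(U, Z) = (3*((U + (U - 6))*(3 + Z)))*(-2) = (3*((U + (-6 + U))*(3 + Z)))*(-2) = (3*((-6 + 2*U)*(3 + Z)))*(-2) = (3*(-6 + 2*U)*(3 + Z))*(-2) = -6*(-6 + 2*U)*(3 + Z))
(-2 + Q(-3, 12))*7 = (-2 + (108 - 36*(-3) + 36*12 - 12*(-3)*12))*7 = (-2 + (108 + 108 + 432 + 432))*7 = (-2 + 1080)*7 = 1078*7 = 7546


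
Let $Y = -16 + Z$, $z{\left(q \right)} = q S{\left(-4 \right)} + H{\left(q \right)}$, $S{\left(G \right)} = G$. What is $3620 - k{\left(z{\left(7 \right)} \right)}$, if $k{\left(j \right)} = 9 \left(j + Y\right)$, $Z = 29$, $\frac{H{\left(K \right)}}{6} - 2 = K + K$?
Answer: $2891$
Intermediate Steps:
$H{\left(K \right)} = 12 + 12 K$ ($H{\left(K \right)} = 12 + 6 \left(K + K\right) = 12 + 6 \cdot 2 K = 12 + 12 K$)
$z{\left(q \right)} = 12 + 8 q$ ($z{\left(q \right)} = q \left(-4\right) + \left(12 + 12 q\right) = - 4 q + \left(12 + 12 q\right) = 12 + 8 q$)
$Y = 13$ ($Y = -16 + 29 = 13$)
$k{\left(j \right)} = 117 + 9 j$ ($k{\left(j \right)} = 9 \left(j + 13\right) = 9 \left(13 + j\right) = 117 + 9 j$)
$3620 - k{\left(z{\left(7 \right)} \right)} = 3620 - \left(117 + 9 \left(12 + 8 \cdot 7\right)\right) = 3620 - \left(117 + 9 \left(12 + 56\right)\right) = 3620 - \left(117 + 9 \cdot 68\right) = 3620 - \left(117 + 612\right) = 3620 - 729 = 2891$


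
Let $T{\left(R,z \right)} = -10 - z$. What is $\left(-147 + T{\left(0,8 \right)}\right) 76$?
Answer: $-12540$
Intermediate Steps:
$\left(-147 + T{\left(0,8 \right)}\right) 76 = \left(-147 - 18\right) 76 = \left(-165\right) 76 = -12540$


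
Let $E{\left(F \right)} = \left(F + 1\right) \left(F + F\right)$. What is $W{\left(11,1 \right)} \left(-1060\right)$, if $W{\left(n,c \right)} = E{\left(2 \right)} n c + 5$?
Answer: $-145220$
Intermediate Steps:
$E{\left(F \right)} = 2 F \left(1 + F\right)$ ($E{\left(F \right)} = \left(1 + F\right) 2 F = 2 F \left(1 + F\right)$)
$W{\left(n,c \right)} = 5 + 12 c n$ ($W{\left(n,c \right)} = 2 \cdot 2 \left(1 + 2\right) n c + 5 = 2 \cdot 2 \cdot 3 n c + 5 = 12 n c + 5 = 12 c n + 5 = 5 + 12 c n$)
$W{\left(11,1 \right)} \left(-1060\right) = \left(5 + 12 \cdot 1 \cdot 11\right) \left(-1060\right) = \left(5 + 132\right) \left(-1060\right) = 137 \left(-1060\right) = -145220$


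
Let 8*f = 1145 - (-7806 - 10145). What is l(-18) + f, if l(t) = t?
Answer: 2369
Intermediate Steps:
f = 2387 (f = (1145 - (-7806 - 10145))/8 = (1145 - 1*(-17951))/8 = (1145 + 17951)/8 = (⅛)*19096 = 2387)
l(-18) + f = -18 + 2387 = 2369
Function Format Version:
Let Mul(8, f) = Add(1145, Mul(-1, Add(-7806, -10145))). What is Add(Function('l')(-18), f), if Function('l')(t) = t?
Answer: 2369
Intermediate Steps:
f = 2387 (f = Mul(Rational(1, 8), Add(1145, Mul(-1, Add(-7806, -10145)))) = Mul(Rational(1, 8), Add(1145, Mul(-1, -17951))) = Mul(Rational(1, 8), Add(1145, 17951)) = Mul(Rational(1, 8), 19096) = 2387)
Add(Function('l')(-18), f) = Add(-18, 2387) = 2369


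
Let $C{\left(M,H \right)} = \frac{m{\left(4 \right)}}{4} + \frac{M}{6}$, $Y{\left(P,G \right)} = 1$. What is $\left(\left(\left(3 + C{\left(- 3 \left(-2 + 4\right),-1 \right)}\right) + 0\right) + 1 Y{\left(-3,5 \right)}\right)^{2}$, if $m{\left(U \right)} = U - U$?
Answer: $9$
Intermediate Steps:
$m{\left(U \right)} = 0$
$C{\left(M,H \right)} = \frac{M}{6}$ ($C{\left(M,H \right)} = \frac{0}{4} + \frac{M}{6} = 0 \cdot \frac{1}{4} + M \frac{1}{6} = 0 + \frac{M}{6} = \frac{M}{6}$)
$\left(\left(\left(3 + C{\left(- 3 \left(-2 + 4\right),-1 \right)}\right) + 0\right) + 1 Y{\left(-3,5 \right)}\right)^{2} = \left(\left(\left(3 + \frac{\left(-3\right) \left(-2 + 4\right)}{6}\right) + 0\right) + 1 \cdot 1\right)^{2} = \left(\left(\left(3 + \frac{\left(-3\right) 2}{6}\right) + 0\right) + 1\right)^{2} = \left(\left(\left(3 + \frac{1}{6} \left(-6\right)\right) + 0\right) + 1\right)^{2} = \left(\left(\left(3 - 1\right) + 0\right) + 1\right)^{2} = \left(\left(2 + 0\right) + 1\right)^{2} = \left(2 + 1\right)^{2} = 3^{2} = 9$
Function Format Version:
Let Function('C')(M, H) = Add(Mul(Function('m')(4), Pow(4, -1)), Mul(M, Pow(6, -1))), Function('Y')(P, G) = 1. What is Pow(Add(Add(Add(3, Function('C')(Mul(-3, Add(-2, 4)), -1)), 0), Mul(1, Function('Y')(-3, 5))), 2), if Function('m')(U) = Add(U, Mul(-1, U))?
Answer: 9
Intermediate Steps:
Function('m')(U) = 0
Function('C')(M, H) = Mul(Rational(1, 6), M) (Function('C')(M, H) = Add(Mul(0, Pow(4, -1)), Mul(M, Pow(6, -1))) = Add(Mul(0, Rational(1, 4)), Mul(M, Rational(1, 6))) = Add(0, Mul(Rational(1, 6), M)) = Mul(Rational(1, 6), M))
Pow(Add(Add(Add(3, Function('C')(Mul(-3, Add(-2, 4)), -1)), 0), Mul(1, Function('Y')(-3, 5))), 2) = Pow(Add(Add(Add(3, Mul(Rational(1, 6), Mul(-3, Add(-2, 4)))), 0), Mul(1, 1)), 2) = Pow(Add(Add(Add(3, Mul(Rational(1, 6), Mul(-3, 2))), 0), 1), 2) = Pow(Add(Add(Add(3, Mul(Rational(1, 6), -6)), 0), 1), 2) = Pow(Add(Add(Add(3, -1), 0), 1), 2) = Pow(Add(Add(2, 0), 1), 2) = Pow(Add(2, 1), 2) = Pow(3, 2) = 9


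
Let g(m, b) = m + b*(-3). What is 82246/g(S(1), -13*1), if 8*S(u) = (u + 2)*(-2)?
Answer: 19352/9 ≈ 2150.2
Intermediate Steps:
S(u) = -1/2 - u/4 (S(u) = ((u + 2)*(-2))/8 = ((2 + u)*(-2))/8 = (-4 - 2*u)/8 = -1/2 - u/4)
g(m, b) = m - 3*b
82246/g(S(1), -13*1) = 82246/((-1/2 - 1/4*1) - (-39)) = 82246/((-1/2 - 1/4) - 3*(-13)) = 82246/(-3/4 + 39) = 82246/(153/4) = 82246*(4/153) = 19352/9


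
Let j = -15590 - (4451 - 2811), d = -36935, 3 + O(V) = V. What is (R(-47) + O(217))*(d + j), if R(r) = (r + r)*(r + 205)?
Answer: 792867270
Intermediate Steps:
O(V) = -3 + V
R(r) = 2*r*(205 + r) (R(r) = (2*r)*(205 + r) = 2*r*(205 + r))
j = -17230 (j = -15590 - 1*1640 = -15590 - 1640 = -17230)
(R(-47) + O(217))*(d + j) = (2*(-47)*(205 - 47) + (-3 + 217))*(-36935 - 17230) = (2*(-47)*158 + 214)*(-54165) = (-14852 + 214)*(-54165) = -14638*(-54165) = 792867270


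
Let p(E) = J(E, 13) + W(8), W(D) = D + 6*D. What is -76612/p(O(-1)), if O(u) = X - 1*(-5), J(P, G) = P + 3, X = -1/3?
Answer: -229836/191 ≈ -1203.3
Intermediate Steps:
X = -⅓ (X = -1*⅓ = -⅓ ≈ -0.33333)
J(P, G) = 3 + P
W(D) = 7*D
O(u) = 14/3 (O(u) = -⅓ - 1*(-5) = -⅓ + 5 = 14/3)
p(E) = 59 + E (p(E) = (3 + E) + 7*8 = (3 + E) + 56 = 59 + E)
-76612/p(O(-1)) = -76612/(59 + 14/3) = -76612/191/3 = -76612*3/191 = -229836/191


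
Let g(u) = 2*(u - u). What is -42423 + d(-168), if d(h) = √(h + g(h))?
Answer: -42423 + 2*I*√42 ≈ -42423.0 + 12.961*I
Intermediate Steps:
g(u) = 0 (g(u) = 2*0 = 0)
d(h) = √h (d(h) = √(h + 0) = √h)
-42423 + d(-168) = -42423 + √(-168) = -42423 + 2*I*√42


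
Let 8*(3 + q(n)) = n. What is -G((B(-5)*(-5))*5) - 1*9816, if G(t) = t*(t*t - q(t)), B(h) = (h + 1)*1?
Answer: -1008866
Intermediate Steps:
q(n) = -3 + n/8
B(h) = 1 + h (B(h) = (1 + h)*1 = 1 + h)
G(t) = t*(3 + t² - t/8) (G(t) = t*(t*t - (-3 + t/8)) = t*(t² + (3 - t/8)) = t*(3 + t² - t/8))
-G((B(-5)*(-5))*5) - 1*9816 = -((1 - 5)*(-5))*5*(24 - (1 - 5)*(-5)*5 + 8*(((1 - 5)*(-5))*5)²)/8 - 1*9816 = --4*(-5)*5*(24 - (-4*(-5))*5 + 8*(-4*(-5)*5)²)/8 - 9816 = -20*5*(24 - 20*5 + 8*(20*5)²)/8 - 9816 = -100*(24 - 1*100 + 8*100²)/8 - 9816 = -100*(24 - 100 + 8*10000)/8 - 9816 = -100*(24 - 100 + 80000)/8 - 9816 = -100*79924/8 - 9816 = -1*999050 - 9816 = -999050 - 9816 = -1008866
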